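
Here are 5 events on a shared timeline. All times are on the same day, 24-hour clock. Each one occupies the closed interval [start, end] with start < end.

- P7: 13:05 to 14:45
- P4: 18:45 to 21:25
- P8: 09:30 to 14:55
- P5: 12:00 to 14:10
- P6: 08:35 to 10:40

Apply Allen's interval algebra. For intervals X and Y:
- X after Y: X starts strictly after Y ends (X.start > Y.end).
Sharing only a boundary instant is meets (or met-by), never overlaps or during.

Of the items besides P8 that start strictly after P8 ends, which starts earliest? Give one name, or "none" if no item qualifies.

P4

Target P8 = [09:30, 14:55].
P4 [18:45, 21:25] → after → candidate.
P5 [12:00, 14:10] → during → excluded.
P6 [08:35, 10:40] → overlaps → excluded.
P7 [13:05, 14:45] → during → excluded.
Among candidates, earliest start is 18:45 → P4.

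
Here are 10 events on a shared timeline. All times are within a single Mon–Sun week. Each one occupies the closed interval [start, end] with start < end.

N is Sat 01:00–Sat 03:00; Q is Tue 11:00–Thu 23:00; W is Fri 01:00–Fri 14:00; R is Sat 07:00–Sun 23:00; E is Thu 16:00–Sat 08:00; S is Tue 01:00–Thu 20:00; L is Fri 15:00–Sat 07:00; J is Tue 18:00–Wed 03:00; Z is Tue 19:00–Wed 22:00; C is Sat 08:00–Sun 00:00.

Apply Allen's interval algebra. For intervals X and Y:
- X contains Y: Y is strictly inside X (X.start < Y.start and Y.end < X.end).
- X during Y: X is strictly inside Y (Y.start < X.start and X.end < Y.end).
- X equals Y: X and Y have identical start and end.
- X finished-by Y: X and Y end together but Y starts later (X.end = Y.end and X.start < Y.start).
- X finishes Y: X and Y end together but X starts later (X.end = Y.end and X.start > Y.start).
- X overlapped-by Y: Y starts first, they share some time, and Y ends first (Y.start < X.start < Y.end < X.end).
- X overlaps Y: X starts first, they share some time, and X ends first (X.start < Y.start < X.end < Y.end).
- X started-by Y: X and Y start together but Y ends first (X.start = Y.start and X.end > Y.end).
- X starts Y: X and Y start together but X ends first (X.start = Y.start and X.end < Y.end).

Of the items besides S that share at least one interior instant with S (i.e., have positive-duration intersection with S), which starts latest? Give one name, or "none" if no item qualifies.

Target S = [Tue 01:00, Thu 20:00].
C [Sat 08:00, Sun 00:00] → after → excluded.
E [Thu 16:00, Sat 08:00] → overlapped-by → candidate.
J [Tue 18:00, Wed 03:00] → during → candidate.
L [Fri 15:00, Sat 07:00] → after → excluded.
N [Sat 01:00, Sat 03:00] → after → excluded.
Q [Tue 11:00, Thu 23:00] → overlapped-by → candidate.
R [Sat 07:00, Sun 23:00] → after → excluded.
W [Fri 01:00, Fri 14:00] → after → excluded.
Z [Tue 19:00, Wed 22:00] → during → candidate.
Among candidates, latest start is Thu 16:00 → E.

E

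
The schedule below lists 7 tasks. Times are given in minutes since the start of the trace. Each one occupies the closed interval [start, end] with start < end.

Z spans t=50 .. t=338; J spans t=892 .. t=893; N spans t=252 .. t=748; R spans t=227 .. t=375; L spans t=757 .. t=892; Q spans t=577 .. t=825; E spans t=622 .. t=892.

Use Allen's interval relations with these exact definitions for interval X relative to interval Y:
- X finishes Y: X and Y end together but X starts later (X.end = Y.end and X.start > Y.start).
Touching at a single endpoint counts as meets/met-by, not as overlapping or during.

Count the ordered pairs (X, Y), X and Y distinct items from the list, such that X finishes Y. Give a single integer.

1

Checking all 42 ordered pairs for relation 'finishes'; matching pairs in alphabetical order:
(L, E): L finishes E ✓
Count: 1.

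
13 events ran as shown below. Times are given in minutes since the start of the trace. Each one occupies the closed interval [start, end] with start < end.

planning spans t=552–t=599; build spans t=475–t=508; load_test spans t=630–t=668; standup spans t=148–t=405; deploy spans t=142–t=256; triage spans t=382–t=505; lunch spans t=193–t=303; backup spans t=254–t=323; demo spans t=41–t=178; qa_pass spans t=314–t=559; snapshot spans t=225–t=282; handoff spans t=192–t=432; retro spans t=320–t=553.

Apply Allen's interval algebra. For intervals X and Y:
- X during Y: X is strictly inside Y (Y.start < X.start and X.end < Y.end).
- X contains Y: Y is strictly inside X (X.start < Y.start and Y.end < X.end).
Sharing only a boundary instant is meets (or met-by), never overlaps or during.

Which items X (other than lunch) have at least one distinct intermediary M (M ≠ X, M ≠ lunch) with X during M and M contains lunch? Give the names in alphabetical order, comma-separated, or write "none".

Target lunch = [t=193, t=303].
Intermediaries M with M contains lunch: handoff, standup.
Via handoff — items with X during handoff: backup, snapshot.
Via standup — items with X during standup: backup, snapshot.
Union: backup, snapshot.

backup, snapshot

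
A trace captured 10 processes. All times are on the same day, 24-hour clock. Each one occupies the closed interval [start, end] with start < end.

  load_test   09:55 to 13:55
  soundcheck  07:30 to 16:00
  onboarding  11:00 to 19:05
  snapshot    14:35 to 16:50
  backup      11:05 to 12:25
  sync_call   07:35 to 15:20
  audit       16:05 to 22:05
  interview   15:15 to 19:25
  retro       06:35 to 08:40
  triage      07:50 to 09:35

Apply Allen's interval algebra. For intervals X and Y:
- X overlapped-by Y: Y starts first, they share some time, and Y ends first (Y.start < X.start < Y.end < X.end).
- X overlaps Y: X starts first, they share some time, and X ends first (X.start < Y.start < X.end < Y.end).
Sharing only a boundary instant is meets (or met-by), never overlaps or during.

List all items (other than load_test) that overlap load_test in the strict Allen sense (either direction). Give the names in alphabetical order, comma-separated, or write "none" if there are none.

Target load_test = [09:55, 13:55].
audit [16:05, 22:05] → after → no.
backup [11:05, 12:25] → during → no.
interview [15:15, 19:25] → after → no.
onboarding [11:00, 19:05] → overlapped-by → yes.
retro [06:35, 08:40] → before → no.
snapshot [14:35, 16:50] → after → no.
soundcheck [07:30, 16:00] → contains → no.
sync_call [07:35, 15:20] → contains → no.
triage [07:50, 09:35] → before → no.
Result: onboarding.

onboarding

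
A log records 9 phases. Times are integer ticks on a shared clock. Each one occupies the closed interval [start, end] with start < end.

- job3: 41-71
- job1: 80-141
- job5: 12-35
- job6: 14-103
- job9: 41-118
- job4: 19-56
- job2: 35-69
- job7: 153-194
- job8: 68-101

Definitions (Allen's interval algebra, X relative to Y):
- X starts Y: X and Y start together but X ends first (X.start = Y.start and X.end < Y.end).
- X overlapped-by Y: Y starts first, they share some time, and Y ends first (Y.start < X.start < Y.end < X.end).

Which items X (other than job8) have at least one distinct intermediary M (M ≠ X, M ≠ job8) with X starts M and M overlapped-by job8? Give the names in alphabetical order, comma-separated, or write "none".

Target job8 = [68, 101].
Intermediaries M with M overlapped-by job8: job1.
Via job1 — items with X starts job1: none.
Union: none.

none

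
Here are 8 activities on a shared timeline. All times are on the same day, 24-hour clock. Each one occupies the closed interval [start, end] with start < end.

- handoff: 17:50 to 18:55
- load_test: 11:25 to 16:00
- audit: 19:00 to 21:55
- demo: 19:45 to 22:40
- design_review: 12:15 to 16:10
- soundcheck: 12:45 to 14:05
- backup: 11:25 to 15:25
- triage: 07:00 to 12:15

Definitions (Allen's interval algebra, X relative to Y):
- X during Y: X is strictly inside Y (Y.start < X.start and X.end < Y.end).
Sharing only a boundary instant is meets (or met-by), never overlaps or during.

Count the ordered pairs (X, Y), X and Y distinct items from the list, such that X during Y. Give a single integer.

Checking all 56 ordered pairs for relation 'during'; matching pairs in alphabetical order:
(soundcheck, backup): soundcheck during backup ✓
(soundcheck, design_review): soundcheck during design_review ✓
(soundcheck, load_test): soundcheck during load_test ✓
Count: 3.

3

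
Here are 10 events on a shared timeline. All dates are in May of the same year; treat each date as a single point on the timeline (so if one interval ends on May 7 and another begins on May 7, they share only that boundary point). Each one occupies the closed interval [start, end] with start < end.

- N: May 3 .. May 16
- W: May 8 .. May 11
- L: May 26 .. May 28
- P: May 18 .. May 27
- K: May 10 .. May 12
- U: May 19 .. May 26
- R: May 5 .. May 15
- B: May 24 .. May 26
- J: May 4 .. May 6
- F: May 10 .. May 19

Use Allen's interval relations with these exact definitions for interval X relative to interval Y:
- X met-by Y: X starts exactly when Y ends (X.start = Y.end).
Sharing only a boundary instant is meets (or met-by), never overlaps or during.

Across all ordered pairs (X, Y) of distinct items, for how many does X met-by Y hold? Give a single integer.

Checking all 90 ordered pairs for relation 'met-by'; matching pairs in alphabetical order:
(L, B): L met-by B ✓
(L, U): L met-by U ✓
(U, F): U met-by F ✓
Count: 3.

3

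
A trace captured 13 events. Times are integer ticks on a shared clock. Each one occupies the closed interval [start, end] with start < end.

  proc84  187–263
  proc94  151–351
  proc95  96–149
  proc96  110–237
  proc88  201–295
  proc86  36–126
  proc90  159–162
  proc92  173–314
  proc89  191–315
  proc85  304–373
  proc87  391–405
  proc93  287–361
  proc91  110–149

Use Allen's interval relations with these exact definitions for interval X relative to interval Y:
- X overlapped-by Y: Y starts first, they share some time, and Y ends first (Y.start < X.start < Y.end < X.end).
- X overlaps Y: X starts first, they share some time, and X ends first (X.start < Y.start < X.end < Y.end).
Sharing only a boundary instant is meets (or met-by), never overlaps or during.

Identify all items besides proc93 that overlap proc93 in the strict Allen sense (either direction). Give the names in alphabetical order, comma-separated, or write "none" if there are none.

proc85, proc88, proc89, proc92, proc94

Target proc93 = [287, 361].
proc84 [187, 263] → before → no.
proc85 [304, 373] → overlapped-by → yes.
proc86 [36, 126] → before → no.
proc87 [391, 405] → after → no.
proc88 [201, 295] → overlaps → yes.
proc89 [191, 315] → overlaps → yes.
proc90 [159, 162] → before → no.
proc91 [110, 149] → before → no.
proc92 [173, 314] → overlaps → yes.
proc94 [151, 351] → overlaps → yes.
proc95 [96, 149] → before → no.
proc96 [110, 237] → before → no.
Result: proc85, proc88, proc89, proc92, proc94.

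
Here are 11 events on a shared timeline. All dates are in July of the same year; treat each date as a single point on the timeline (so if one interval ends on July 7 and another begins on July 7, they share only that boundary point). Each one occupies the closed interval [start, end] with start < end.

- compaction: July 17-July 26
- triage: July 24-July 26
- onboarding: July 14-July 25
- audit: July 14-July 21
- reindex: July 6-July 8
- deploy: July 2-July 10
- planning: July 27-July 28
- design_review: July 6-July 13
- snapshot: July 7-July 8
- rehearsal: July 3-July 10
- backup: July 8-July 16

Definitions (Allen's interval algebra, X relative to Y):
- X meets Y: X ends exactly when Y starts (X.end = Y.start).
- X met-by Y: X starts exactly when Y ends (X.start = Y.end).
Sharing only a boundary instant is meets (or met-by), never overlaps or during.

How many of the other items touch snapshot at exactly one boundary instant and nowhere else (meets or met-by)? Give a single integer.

Target snapshot = [July 7, July 8].
audit [July 14, July 21] → after → no.
backup [July 8, July 16] → met-by → counts.
compaction [July 17, July 26] → after → no.
deploy [July 2, July 10] → contains → no.
design_review [July 6, July 13] → contains → no.
onboarding [July 14, July 25] → after → no.
planning [July 27, July 28] → after → no.
rehearsal [July 3, July 10] → contains → no.
reindex [July 6, July 8] → finished-by → no.
triage [July 24, July 26] → after → no.
Total: 1.

1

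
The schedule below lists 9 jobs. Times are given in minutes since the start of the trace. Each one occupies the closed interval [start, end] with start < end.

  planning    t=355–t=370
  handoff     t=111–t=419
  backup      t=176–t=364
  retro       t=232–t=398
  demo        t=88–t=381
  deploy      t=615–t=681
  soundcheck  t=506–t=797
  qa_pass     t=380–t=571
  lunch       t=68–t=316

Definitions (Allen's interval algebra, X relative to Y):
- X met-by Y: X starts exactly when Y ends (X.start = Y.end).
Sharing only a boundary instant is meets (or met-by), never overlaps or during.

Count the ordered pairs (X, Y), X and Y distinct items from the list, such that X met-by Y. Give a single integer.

Checking all 72 ordered pairs for relation 'met-by'; matching pairs in alphabetical order:
No pair satisfies it.
Count: 0.

0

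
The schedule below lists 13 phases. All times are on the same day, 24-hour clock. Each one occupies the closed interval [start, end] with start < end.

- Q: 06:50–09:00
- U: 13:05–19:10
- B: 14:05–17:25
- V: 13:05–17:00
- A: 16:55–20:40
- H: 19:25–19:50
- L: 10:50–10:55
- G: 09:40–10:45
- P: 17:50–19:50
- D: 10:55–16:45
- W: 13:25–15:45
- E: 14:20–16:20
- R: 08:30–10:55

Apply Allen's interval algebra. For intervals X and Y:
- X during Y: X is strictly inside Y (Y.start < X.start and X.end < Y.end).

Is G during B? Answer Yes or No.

G = [09:40, 10:45], B = [14:05, 17:25].
Actual relation of G to B: before.
Asked whether 'during' holds → No.

No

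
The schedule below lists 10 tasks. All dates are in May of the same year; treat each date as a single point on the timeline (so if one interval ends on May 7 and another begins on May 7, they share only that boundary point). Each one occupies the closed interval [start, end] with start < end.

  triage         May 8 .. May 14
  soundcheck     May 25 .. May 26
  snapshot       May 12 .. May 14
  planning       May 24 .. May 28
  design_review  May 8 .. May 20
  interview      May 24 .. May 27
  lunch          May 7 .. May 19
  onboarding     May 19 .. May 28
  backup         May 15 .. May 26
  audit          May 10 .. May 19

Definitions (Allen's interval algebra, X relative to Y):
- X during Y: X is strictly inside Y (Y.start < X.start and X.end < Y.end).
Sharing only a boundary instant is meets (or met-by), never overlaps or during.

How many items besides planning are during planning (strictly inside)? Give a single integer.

1

Target planning = [May 24, May 28].
audit [May 10, May 19] → before → no.
backup [May 15, May 26] → overlaps → no.
design_review [May 8, May 20] → before → no.
interview [May 24, May 27] → starts → no.
lunch [May 7, May 19] → before → no.
onboarding [May 19, May 28] → finished-by → no.
snapshot [May 12, May 14] → before → no.
soundcheck [May 25, May 26] → during → counts.
triage [May 8, May 14] → before → no.
Total: 1.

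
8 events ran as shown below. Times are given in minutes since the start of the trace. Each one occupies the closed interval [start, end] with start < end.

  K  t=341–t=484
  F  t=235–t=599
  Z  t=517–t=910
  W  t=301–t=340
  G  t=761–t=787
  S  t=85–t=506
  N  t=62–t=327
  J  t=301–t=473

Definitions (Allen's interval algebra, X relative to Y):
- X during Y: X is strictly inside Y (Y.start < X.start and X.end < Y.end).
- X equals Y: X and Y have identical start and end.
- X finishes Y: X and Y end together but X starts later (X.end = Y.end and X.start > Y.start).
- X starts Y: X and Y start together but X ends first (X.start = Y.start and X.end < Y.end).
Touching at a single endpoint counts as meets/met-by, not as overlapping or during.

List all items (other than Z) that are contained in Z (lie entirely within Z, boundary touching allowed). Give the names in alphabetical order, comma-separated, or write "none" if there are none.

Target Z = [t=517, t=910].
F [t=235, t=599] → overlaps → no.
G [t=761, t=787] → during → yes.
J [t=301, t=473] → before → no.
K [t=341, t=484] → before → no.
N [t=62, t=327] → before → no.
S [t=85, t=506] → before → no.
W [t=301, t=340] → before → no.
Result: G.

G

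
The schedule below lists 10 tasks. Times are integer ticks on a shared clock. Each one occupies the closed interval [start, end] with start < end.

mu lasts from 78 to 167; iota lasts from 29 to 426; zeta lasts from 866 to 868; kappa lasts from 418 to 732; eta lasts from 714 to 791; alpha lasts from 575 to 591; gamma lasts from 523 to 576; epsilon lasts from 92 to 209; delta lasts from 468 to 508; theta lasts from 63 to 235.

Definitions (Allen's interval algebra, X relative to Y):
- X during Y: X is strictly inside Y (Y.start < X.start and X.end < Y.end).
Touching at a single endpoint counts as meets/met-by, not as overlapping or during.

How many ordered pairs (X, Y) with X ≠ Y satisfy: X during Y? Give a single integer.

Checking all 90 ordered pairs for relation 'during'; matching pairs in alphabetical order:
(alpha, kappa): alpha during kappa ✓
(delta, kappa): delta during kappa ✓
(epsilon, iota): epsilon during iota ✓
(epsilon, theta): epsilon during theta ✓
(gamma, kappa): gamma during kappa ✓
(mu, iota): mu during iota ✓
(mu, theta): mu during theta ✓
(theta, iota): theta during iota ✓
Count: 8.

8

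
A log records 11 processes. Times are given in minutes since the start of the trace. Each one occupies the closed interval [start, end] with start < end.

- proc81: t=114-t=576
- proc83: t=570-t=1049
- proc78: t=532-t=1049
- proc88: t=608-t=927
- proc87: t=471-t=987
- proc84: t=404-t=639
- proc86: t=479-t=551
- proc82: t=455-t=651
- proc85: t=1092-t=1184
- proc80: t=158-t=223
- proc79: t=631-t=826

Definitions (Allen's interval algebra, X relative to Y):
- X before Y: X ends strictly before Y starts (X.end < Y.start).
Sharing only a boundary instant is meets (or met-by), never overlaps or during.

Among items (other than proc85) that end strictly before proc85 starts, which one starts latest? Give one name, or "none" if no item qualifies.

Target proc85 = [t=1092, t=1184].
proc78 [t=532, t=1049] → before → candidate.
proc79 [t=631, t=826] → before → candidate.
proc80 [t=158, t=223] → before → candidate.
proc81 [t=114, t=576] → before → candidate.
proc82 [t=455, t=651] → before → candidate.
proc83 [t=570, t=1049] → before → candidate.
proc84 [t=404, t=639] → before → candidate.
proc86 [t=479, t=551] → before → candidate.
proc87 [t=471, t=987] → before → candidate.
proc88 [t=608, t=927] → before → candidate.
Among candidates, latest start is t=631 → proc79.

proc79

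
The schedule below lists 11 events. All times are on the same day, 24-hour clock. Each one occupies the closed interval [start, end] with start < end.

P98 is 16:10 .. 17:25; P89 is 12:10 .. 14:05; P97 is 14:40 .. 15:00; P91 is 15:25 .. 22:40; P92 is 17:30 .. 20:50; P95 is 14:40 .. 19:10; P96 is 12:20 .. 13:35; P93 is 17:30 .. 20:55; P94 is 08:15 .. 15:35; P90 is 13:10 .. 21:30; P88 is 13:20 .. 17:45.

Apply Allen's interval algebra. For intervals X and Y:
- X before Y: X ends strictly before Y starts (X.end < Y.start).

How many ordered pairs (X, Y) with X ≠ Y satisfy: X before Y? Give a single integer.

21

Checking all 110 ordered pairs for relation 'before'; matching pairs in alphabetical order:
(P89, P91): P89 before P91 ✓
(P89, P92): P89 before P92 ✓
(P89, P93): P89 before P93 ✓
(P89, P95): P89 before P95 ✓
(P89, P97): P89 before P97 ✓
(P89, P98): P89 before P98 ✓
(P94, P92): P94 before P92 ✓
(P94, P93): P94 before P93 ✓
(P94, P98): P94 before P98 ✓
(P96, P91): P96 before P91 ✓
(P96, P92): P96 before P92 ✓
(P96, P93): P96 before P93 ✓
(P96, P95): P96 before P95 ✓
(P96, P97): P96 before P97 ✓
(P96, P98): P96 before P98 ✓
(P97, P91): P97 before P91 ✓
(P97, P92): P97 before P92 ✓
(P97, P93): P97 before P93 ✓
(P97, P98): P97 before P98 ✓
(P98, P92): P98 before P92 ✓
(P98, P93): P98 before P93 ✓
Count: 21.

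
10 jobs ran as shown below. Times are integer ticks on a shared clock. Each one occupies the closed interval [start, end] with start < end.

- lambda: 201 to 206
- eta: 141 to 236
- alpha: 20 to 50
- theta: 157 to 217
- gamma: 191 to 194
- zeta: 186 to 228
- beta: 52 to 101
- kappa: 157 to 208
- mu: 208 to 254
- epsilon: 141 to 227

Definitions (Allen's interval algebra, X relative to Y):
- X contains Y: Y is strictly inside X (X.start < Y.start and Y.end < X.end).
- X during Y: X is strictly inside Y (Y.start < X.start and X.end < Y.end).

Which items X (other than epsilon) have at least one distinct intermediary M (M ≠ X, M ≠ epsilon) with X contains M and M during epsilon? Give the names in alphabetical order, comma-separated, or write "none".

eta, kappa, theta, zeta

Target epsilon = [141, 227].
Intermediaries M with M during epsilon: gamma, kappa, lambda, theta.
Via gamma — items with X contains gamma: eta, kappa, theta, zeta.
Via kappa — items with X contains kappa: eta.
Via lambda — items with X contains lambda: eta, kappa, theta, zeta.
Via theta — items with X contains theta: eta.
Union: eta, kappa, theta, zeta.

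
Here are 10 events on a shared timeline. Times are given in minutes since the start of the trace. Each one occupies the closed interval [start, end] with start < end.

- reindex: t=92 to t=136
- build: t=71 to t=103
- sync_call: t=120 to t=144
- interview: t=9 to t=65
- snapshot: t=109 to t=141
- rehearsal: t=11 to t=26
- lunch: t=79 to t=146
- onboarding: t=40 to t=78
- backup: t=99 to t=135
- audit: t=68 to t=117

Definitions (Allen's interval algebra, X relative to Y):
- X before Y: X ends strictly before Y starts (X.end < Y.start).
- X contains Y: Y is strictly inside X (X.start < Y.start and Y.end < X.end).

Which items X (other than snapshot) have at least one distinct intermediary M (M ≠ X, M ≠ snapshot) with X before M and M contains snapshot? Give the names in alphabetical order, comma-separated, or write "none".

interview, onboarding, rehearsal

Target snapshot = [t=109, t=141].
Intermediaries M with M contains snapshot: lunch.
Via lunch — items with X before lunch: interview, onboarding, rehearsal.
Union: interview, onboarding, rehearsal.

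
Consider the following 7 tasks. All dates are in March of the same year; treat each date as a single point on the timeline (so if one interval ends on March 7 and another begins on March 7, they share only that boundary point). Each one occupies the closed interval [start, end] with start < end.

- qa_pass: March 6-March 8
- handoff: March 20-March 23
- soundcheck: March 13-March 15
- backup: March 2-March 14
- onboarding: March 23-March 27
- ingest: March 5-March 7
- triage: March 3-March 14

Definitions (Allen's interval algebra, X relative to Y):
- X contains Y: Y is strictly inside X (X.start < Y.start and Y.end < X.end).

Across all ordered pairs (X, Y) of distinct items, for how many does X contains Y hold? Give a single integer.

Checking all 42 ordered pairs for relation 'contains'; matching pairs in alphabetical order:
(backup, ingest): backup contains ingest ✓
(backup, qa_pass): backup contains qa_pass ✓
(triage, ingest): triage contains ingest ✓
(triage, qa_pass): triage contains qa_pass ✓
Count: 4.

4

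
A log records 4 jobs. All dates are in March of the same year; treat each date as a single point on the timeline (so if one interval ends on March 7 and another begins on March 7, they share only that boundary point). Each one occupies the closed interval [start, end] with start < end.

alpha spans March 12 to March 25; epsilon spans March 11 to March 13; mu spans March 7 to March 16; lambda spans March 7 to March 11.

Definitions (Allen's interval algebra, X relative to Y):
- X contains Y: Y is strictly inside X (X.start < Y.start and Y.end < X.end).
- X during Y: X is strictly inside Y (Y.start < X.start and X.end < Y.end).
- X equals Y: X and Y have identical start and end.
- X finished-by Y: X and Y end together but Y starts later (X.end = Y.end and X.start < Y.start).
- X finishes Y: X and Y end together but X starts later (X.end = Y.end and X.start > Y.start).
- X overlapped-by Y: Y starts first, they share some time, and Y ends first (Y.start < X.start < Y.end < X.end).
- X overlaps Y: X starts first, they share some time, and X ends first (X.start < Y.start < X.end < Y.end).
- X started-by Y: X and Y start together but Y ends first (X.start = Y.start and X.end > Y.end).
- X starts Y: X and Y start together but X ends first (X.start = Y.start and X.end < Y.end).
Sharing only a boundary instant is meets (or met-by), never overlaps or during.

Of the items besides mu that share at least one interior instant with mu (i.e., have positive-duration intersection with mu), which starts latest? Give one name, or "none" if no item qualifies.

Target mu = [March 7, March 16].
alpha [March 12, March 25] → overlapped-by → candidate.
epsilon [March 11, March 13] → during → candidate.
lambda [March 7, March 11] → starts → candidate.
Among candidates, latest start is March 12 → alpha.

alpha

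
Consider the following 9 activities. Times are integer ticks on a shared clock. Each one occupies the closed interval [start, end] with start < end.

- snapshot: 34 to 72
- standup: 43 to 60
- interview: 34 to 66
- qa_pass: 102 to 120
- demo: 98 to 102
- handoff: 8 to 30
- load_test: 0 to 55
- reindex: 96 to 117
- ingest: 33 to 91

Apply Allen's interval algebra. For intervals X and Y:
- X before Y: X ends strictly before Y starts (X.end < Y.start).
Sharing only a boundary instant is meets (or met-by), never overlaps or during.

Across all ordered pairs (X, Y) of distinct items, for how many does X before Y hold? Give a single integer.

22

Checking all 72 ordered pairs for relation 'before'; matching pairs in alphabetical order:
(handoff, demo): handoff before demo ✓
(handoff, ingest): handoff before ingest ✓
(handoff, interview): handoff before interview ✓
(handoff, qa_pass): handoff before qa_pass ✓
(handoff, reindex): handoff before reindex ✓
(handoff, snapshot): handoff before snapshot ✓
(handoff, standup): handoff before standup ✓
(ingest, demo): ingest before demo ✓
(ingest, qa_pass): ingest before qa_pass ✓
(ingest, reindex): ingest before reindex ✓
(interview, demo): interview before demo ✓
(interview, qa_pass): interview before qa_pass ✓
(interview, reindex): interview before reindex ✓
(load_test, demo): load_test before demo ✓
(load_test, qa_pass): load_test before qa_pass ✓
(load_test, reindex): load_test before reindex ✓
(snapshot, demo): snapshot before demo ✓
(snapshot, qa_pass): snapshot before qa_pass ✓
(snapshot, reindex): snapshot before reindex ✓
(standup, demo): standup before demo ✓
(standup, qa_pass): standup before qa_pass ✓
(standup, reindex): standup before reindex ✓
Count: 22.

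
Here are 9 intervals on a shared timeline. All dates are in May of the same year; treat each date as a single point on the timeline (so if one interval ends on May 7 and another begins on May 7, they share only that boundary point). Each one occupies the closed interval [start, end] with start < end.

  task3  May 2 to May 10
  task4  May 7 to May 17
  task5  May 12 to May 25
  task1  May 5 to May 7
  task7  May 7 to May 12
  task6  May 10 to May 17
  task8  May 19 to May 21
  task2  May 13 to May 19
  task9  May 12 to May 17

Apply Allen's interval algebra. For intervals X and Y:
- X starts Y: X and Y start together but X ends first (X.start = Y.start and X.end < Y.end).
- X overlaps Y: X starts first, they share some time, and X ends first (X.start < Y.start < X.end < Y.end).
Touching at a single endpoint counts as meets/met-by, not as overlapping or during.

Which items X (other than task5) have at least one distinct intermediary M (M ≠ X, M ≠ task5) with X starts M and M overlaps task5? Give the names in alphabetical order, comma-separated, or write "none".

Target task5 = [May 12, May 25].
Intermediaries M with M overlaps task5: task4, task6.
Via task4 — items with X starts task4: task7.
Via task6 — items with X starts task6: none.
Union: task7.

task7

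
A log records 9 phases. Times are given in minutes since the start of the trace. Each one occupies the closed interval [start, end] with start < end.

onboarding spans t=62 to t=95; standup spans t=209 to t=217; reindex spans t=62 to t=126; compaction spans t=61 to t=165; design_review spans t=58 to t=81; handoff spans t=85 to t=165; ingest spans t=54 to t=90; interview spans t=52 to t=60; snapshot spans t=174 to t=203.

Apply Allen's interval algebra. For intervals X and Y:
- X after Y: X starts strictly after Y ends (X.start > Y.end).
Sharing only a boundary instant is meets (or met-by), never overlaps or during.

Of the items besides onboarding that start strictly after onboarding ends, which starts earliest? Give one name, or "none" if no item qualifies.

Target onboarding = [t=62, t=95].
compaction [t=61, t=165] → contains → excluded.
design_review [t=58, t=81] → overlaps → excluded.
handoff [t=85, t=165] → overlapped-by → excluded.
ingest [t=54, t=90] → overlaps → excluded.
interview [t=52, t=60] → before → excluded.
reindex [t=62, t=126] → started-by → excluded.
snapshot [t=174, t=203] → after → candidate.
standup [t=209, t=217] → after → candidate.
Among candidates, earliest start is t=174 → snapshot.

snapshot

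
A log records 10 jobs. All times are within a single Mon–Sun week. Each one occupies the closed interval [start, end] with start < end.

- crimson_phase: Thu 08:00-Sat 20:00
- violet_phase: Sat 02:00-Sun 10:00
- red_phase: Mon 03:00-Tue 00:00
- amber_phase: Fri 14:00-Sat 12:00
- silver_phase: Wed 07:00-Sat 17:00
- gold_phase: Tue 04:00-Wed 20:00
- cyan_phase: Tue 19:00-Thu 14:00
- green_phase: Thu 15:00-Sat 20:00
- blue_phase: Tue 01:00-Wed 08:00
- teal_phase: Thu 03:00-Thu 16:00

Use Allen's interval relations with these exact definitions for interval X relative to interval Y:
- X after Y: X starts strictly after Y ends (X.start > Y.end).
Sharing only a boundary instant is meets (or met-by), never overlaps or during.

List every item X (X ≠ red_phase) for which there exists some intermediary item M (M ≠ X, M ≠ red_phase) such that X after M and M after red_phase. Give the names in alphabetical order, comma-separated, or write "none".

amber_phase, crimson_phase, green_phase, teal_phase, violet_phase

Target red_phase = [Mon 03:00, Tue 00:00].
Intermediaries M with M after red_phase: amber_phase, blue_phase, crimson_phase, cyan_phase, gold_phase, green_phase, silver_phase, teal_phase, violet_phase.
Via amber_phase — items with X after amber_phase: none.
Via blue_phase — items with X after blue_phase: amber_phase, crimson_phase, green_phase, teal_phase, violet_phase.
Via crimson_phase — items with X after crimson_phase: none.
Via cyan_phase — items with X after cyan_phase: amber_phase, green_phase, violet_phase.
Via gold_phase — items with X after gold_phase: amber_phase, crimson_phase, green_phase, teal_phase, violet_phase.
Via green_phase — items with X after green_phase: none.
Via silver_phase — items with X after silver_phase: none.
Via teal_phase — items with X after teal_phase: amber_phase, violet_phase.
Via violet_phase — items with X after violet_phase: none.
Union: amber_phase, crimson_phase, green_phase, teal_phase, violet_phase.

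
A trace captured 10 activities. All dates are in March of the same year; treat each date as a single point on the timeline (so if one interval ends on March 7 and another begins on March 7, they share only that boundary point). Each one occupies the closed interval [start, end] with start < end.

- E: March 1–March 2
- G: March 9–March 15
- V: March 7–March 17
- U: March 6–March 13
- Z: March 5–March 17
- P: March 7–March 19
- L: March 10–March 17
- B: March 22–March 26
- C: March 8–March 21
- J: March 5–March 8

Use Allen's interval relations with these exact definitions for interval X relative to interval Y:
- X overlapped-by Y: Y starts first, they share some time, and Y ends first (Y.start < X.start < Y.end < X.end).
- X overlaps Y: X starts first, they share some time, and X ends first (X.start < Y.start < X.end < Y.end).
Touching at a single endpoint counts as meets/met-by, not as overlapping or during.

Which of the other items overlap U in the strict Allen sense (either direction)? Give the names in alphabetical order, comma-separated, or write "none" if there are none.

Target U = [March 6, March 13].
B [March 22, March 26] → after → no.
C [March 8, March 21] → overlapped-by → yes.
E [March 1, March 2] → before → no.
G [March 9, March 15] → overlapped-by → yes.
J [March 5, March 8] → overlaps → yes.
L [March 10, March 17] → overlapped-by → yes.
P [March 7, March 19] → overlapped-by → yes.
V [March 7, March 17] → overlapped-by → yes.
Z [March 5, March 17] → contains → no.
Result: C, G, J, L, P, V.

C, G, J, L, P, V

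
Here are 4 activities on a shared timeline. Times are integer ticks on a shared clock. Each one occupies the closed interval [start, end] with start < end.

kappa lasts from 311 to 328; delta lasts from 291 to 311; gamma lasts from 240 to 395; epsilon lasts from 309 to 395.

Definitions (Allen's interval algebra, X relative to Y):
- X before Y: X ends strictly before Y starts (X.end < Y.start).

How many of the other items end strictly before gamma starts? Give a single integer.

0

Target gamma = [240, 395].
delta [291, 311] → during → no.
epsilon [309, 395] → finishes → no.
kappa [311, 328] → during → no.
Total: 0.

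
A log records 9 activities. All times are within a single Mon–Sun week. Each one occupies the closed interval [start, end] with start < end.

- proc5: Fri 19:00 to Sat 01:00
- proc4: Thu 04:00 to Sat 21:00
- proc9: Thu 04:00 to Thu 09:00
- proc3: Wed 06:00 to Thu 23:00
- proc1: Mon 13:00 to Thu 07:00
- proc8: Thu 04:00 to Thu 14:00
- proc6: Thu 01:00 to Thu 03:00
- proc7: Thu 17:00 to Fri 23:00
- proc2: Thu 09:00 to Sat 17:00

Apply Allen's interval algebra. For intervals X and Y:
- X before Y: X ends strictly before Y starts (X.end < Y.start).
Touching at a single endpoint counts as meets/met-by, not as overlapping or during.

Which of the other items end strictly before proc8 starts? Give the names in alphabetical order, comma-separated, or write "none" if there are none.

proc6

Target proc8 = [Thu 04:00, Thu 14:00].
proc1 [Mon 13:00, Thu 07:00] → overlaps → no.
proc2 [Thu 09:00, Sat 17:00] → overlapped-by → no.
proc3 [Wed 06:00, Thu 23:00] → contains → no.
proc4 [Thu 04:00, Sat 21:00] → started-by → no.
proc5 [Fri 19:00, Sat 01:00] → after → no.
proc6 [Thu 01:00, Thu 03:00] → before → yes.
proc7 [Thu 17:00, Fri 23:00] → after → no.
proc9 [Thu 04:00, Thu 09:00] → starts → no.
Result: proc6.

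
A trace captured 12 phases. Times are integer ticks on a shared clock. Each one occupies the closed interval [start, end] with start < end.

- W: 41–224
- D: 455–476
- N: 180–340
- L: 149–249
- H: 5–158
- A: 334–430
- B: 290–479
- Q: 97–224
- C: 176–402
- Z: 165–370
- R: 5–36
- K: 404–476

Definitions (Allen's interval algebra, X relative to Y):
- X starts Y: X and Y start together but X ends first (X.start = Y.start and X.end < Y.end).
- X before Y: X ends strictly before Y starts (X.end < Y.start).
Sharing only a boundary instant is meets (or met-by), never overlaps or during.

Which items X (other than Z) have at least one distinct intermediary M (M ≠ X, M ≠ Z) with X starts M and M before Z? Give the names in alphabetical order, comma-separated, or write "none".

R

Target Z = [165, 370].
Intermediaries M with M before Z: H, R.
Via H — items with X starts H: R.
Via R — items with X starts R: none.
Union: R.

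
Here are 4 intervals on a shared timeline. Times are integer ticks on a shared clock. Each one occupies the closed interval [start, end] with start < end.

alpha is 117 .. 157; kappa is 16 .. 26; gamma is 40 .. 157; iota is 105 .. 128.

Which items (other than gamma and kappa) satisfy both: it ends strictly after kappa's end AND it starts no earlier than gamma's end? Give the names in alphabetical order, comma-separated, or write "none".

none

Conditions: its end is strictly after kappa's end (X.end > 26) AND its start is no earlier than gamma's end (X.start >= 157).
alpha: end 157 > 26? ✓; start 117 >= 157? ✗ → no.
iota: end 128 > 26? ✓; start 105 >= 157? ✗ → no.
Result: none.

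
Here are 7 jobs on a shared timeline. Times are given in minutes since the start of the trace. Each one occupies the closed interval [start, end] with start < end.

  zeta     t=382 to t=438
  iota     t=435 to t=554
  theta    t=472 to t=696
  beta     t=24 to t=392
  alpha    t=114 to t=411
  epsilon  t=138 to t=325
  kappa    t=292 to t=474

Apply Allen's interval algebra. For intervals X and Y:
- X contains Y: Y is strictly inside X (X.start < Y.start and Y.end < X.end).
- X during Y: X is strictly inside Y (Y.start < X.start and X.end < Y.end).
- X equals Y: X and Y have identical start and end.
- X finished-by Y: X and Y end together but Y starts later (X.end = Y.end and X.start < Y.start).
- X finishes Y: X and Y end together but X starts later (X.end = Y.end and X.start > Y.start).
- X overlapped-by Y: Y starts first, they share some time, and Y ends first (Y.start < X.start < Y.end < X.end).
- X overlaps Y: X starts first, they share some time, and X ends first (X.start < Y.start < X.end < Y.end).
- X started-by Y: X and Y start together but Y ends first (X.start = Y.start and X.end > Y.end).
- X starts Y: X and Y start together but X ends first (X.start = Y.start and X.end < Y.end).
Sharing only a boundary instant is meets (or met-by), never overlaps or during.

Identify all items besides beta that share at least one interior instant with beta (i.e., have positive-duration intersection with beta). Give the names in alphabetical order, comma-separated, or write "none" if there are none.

alpha, epsilon, kappa, zeta

Target beta = [t=24, t=392].
alpha [t=114, t=411] → overlapped-by → yes.
epsilon [t=138, t=325] → during → yes.
iota [t=435, t=554] → after → no.
kappa [t=292, t=474] → overlapped-by → yes.
theta [t=472, t=696] → after → no.
zeta [t=382, t=438] → overlapped-by → yes.
Result: alpha, epsilon, kappa, zeta.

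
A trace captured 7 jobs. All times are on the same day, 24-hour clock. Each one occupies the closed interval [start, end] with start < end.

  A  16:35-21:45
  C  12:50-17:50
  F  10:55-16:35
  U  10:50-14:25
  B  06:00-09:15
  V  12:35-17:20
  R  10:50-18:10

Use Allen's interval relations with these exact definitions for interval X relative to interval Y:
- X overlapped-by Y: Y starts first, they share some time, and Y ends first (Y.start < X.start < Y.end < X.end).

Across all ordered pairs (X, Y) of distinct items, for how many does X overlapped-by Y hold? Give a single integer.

Checking all 42 ordered pairs for relation 'overlapped-by'; matching pairs in alphabetical order:
(A, C): A overlapped-by C ✓
(A, R): A overlapped-by R ✓
(A, V): A overlapped-by V ✓
(C, F): C overlapped-by F ✓
(C, U): C overlapped-by U ✓
(C, V): C overlapped-by V ✓
(F, U): F overlapped-by U ✓
(V, F): V overlapped-by F ✓
(V, U): V overlapped-by U ✓
Count: 9.

9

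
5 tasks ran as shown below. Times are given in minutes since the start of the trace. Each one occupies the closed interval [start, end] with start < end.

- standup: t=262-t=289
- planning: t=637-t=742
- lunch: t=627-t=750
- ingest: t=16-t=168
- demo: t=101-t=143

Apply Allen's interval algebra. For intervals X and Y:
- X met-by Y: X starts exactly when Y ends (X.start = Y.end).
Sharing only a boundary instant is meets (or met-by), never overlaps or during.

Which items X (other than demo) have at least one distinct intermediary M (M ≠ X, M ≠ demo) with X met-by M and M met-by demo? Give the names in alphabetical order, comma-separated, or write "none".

Target demo = [t=101, t=143].
Intermediaries M with M met-by demo: none.
Union: none.

none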